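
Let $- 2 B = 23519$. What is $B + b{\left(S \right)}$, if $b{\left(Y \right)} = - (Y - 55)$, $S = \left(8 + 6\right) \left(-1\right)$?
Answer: $- \frac{23381}{2} \approx -11691.0$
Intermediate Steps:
$S = -14$ ($S = 14 \left(-1\right) = -14$)
$b{\left(Y \right)} = 55 - Y$ ($b{\left(Y \right)} = - (Y - 55) = - (-55 + Y) = 55 - Y$)
$B = - \frac{23519}{2}$ ($B = \left(- \frac{1}{2}\right) 23519 = - \frac{23519}{2} \approx -11760.0$)
$B + b{\left(S \right)} = - \frac{23519}{2} + \left(55 - -14\right) = - \frac{23519}{2} + \left(55 + 14\right) = - \frac{23519}{2} + 69 = - \frac{23381}{2}$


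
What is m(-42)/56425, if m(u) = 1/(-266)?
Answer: -1/15009050 ≈ -6.6627e-8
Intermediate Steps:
m(u) = -1/266
m(-42)/56425 = -1/266/56425 = -1/266*1/56425 = -1/15009050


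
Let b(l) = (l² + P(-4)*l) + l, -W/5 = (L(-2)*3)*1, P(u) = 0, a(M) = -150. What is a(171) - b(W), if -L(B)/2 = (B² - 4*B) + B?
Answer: -90450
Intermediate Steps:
L(B) = -2*B² + 6*B (L(B) = -2*((B² - 4*B) + B) = -2*(B² - 3*B) = -2*B² + 6*B)
W = 300 (W = -5*(2*(-2)*(3 - 1*(-2)))*3 = -5*(2*(-2)*(3 + 2))*3 = -5*(2*(-2)*5)*3 = -5*(-20*3) = -(-300) = -5*(-60) = 300)
b(l) = l + l² (b(l) = (l² + 0*l) + l = (l² + 0) + l = l² + l = l + l²)
a(171) - b(W) = -150 - 300*(1 + 300) = -150 - 300*301 = -150 - 1*90300 = -150 - 90300 = -90450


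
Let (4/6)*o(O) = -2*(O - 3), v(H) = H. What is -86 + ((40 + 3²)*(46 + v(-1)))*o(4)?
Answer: -6701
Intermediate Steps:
o(O) = 9 - 3*O (o(O) = 3*(-2*(O - 3))/2 = 3*(-2*(-3 + O))/2 = 3*(6 - 2*O)/2 = 9 - 3*O)
-86 + ((40 + 3²)*(46 + v(-1)))*o(4) = -86 + ((40 + 3²)*(46 - 1))*(9 - 3*4) = -86 + ((40 + 9)*45)*(9 - 12) = -86 + (49*45)*(-3) = -86 + 2205*(-3) = -86 - 6615 = -6701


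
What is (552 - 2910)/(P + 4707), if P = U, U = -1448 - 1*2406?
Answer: -2358/853 ≈ -2.7644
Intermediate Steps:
U = -3854 (U = -1448 - 2406 = -3854)
P = -3854
(552 - 2910)/(P + 4707) = (552 - 2910)/(-3854 + 4707) = -2358/853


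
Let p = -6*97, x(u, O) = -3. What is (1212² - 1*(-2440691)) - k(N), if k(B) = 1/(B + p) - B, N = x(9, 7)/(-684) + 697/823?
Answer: 80000546375755509587/20462403503436 ≈ 3.9096e+6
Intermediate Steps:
p = -582
N = 159739/187644 (N = -3/(-684) + 697/823 = -3*(-1/684) + 697*(1/823) = 1/228 + 697/823 = 159739/187644 ≈ 0.85129)
k(B) = 1/(-582 + B) - B (k(B) = 1/(B - 582) - B = 1/(-582 + B) - B)
(1212² - 1*(-2440691)) - k(N) = (1212² - 1*(-2440691)) - (1 - (159739/187644)² + 582*(159739/187644))/(-582 + 159739/187644) = (1468944 + 2440691) - (1 - 1*25516548121/35210270736 + 15494683/31274)/(-109049069/187644) = 3909635 - (-187644)*(1 - 25516548121/35210270736 + 15494683/31274)/109049069 = 3909635 - (-187644)*17454599503727/(109049069*35210270736) = 3909635 - 1*(-17454599503727/20462403503436) = 3909635 + 17454599503727/20462403503436 = 80000546375755509587/20462403503436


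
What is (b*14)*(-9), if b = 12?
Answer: -1512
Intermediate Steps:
(b*14)*(-9) = (12*14)*(-9) = 168*(-9) = -1512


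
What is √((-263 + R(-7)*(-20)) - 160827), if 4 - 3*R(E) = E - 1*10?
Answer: I*√161230 ≈ 401.53*I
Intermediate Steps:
R(E) = 14/3 - E/3 (R(E) = 4/3 - (E - 1*10)/3 = 4/3 - (E - 10)/3 = 4/3 - (-10 + E)/3 = 4/3 + (10/3 - E/3) = 14/3 - E/3)
√((-263 + R(-7)*(-20)) - 160827) = √((-263 + (14/3 - ⅓*(-7))*(-20)) - 160827) = √((-263 + (14/3 + 7/3)*(-20)) - 160827) = √((-263 + 7*(-20)) - 160827) = √((-263 - 140) - 160827) = √(-403 - 160827) = √(-161230) = I*√161230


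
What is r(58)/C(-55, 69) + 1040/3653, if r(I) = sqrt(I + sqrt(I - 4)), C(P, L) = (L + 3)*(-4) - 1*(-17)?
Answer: 80/281 - sqrt(58 + 3*sqrt(6))/271 ≈ 0.25487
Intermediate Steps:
C(P, L) = 5 - 4*L (C(P, L) = (3 + L)*(-4) + 17 = (-12 - 4*L) + 17 = 5 - 4*L)
r(I) = sqrt(I + sqrt(-4 + I))
r(58)/C(-55, 69) + 1040/3653 = sqrt(58 + sqrt(-4 + 58))/(5 - 4*69) + 1040/3653 = sqrt(58 + sqrt(54))/(5 - 276) + 1040*(1/3653) = sqrt(58 + 3*sqrt(6))/(-271) + 80/281 = sqrt(58 + 3*sqrt(6))*(-1/271) + 80/281 = -sqrt(58 + 3*sqrt(6))/271 + 80/281 = 80/281 - sqrt(58 + 3*sqrt(6))/271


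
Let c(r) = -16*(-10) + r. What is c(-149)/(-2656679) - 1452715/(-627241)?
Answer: 3859390533834/1666377992639 ≈ 2.3160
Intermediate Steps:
c(r) = 160 + r
c(-149)/(-2656679) - 1452715/(-627241) = (160 - 149)/(-2656679) - 1452715/(-627241) = 11*(-1/2656679) - 1452715*(-1/627241) = -11/2656679 + 1452715/627241 = 3859390533834/1666377992639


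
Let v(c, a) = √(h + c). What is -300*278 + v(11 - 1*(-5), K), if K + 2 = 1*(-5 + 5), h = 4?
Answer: -83400 + 2*√5 ≈ -83396.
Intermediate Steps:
K = -2 (K = -2 + 1*(-5 + 5) = -2 + 1*0 = -2 + 0 = -2)
v(c, a) = √(4 + c)
-300*278 + v(11 - 1*(-5), K) = -300*278 + √(4 + (11 - 1*(-5))) = -83400 + √(4 + (11 + 5)) = -83400 + √(4 + 16) = -83400 + √20 = -83400 + 2*√5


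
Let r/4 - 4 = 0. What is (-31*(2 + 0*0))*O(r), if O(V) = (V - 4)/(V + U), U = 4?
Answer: -186/5 ≈ -37.200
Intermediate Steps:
r = 16 (r = 16 + 4*0 = 16 + 0 = 16)
O(V) = (-4 + V)/(4 + V) (O(V) = (V - 4)/(V + 4) = (-4 + V)/(4 + V))
(-31*(2 + 0*0))*O(r) = (-31*(2 + 0*0))*((-4 + 16)/(4 + 16)) = (-31*(2 + 0))*(12/20) = (-31*2)*((1/20)*12) = -62*⅗ = -186/5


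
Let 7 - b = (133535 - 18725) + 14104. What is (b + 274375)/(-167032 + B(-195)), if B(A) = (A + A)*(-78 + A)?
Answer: -72734/30281 ≈ -2.4020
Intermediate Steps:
b = -128907 (b = 7 - ((133535 - 18725) + 14104) = 7 - (114810 + 14104) = 7 - 1*128914 = 7 - 128914 = -128907)
B(A) = 2*A*(-78 + A) (B(A) = (2*A)*(-78 + A) = 2*A*(-78 + A))
(b + 274375)/(-167032 + B(-195)) = (-128907 + 274375)/(-167032 + 2*(-195)*(-78 - 195)) = 145468/(-167032 + 2*(-195)*(-273)) = 145468/(-167032 + 106470) = 145468/(-60562) = 145468*(-1/60562) = -72734/30281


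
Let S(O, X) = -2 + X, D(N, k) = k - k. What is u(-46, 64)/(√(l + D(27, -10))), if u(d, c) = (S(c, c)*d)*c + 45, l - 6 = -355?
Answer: 182483*I*√349/349 ≈ 9768.1*I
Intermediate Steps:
l = -349 (l = 6 - 355 = -349)
D(N, k) = 0
u(d, c) = 45 + c*d*(-2 + c) (u(d, c) = ((-2 + c)*d)*c + 45 = (d*(-2 + c))*c + 45 = c*d*(-2 + c) + 45 = 45 + c*d*(-2 + c))
u(-46, 64)/(√(l + D(27, -10))) = (45 + 64*(-46)*(-2 + 64))/(√(-349 + 0)) = (45 + 64*(-46)*62)/(√(-349)) = (45 - 182528)/((I*√349)) = -(-182483)*I*√349/349 = 182483*I*√349/349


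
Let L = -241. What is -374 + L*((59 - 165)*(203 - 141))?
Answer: 1583478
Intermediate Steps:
-374 + L*((59 - 165)*(203 - 141)) = -374 - 241*(59 - 165)*(203 - 141) = -374 - (-25546)*62 = -374 - 241*(-6572) = -374 + 1583852 = 1583478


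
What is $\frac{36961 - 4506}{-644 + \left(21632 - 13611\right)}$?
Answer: $\frac{32455}{7377} \approx 4.3995$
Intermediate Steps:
$\frac{36961 - 4506}{-644 + \left(21632 - 13611\right)} = \frac{32455}{-644 + 8021} = \frac{32455}{7377}$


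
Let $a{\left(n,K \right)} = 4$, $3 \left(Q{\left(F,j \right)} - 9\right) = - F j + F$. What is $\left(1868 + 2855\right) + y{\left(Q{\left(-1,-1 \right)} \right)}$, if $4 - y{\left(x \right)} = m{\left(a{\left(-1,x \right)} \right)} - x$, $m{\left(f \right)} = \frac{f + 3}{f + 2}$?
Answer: $\frac{28405}{6} \approx 4734.2$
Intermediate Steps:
$Q{\left(F,j \right)} = 9 + \frac{F}{3} - \frac{F j}{3}$ ($Q{\left(F,j \right)} = 9 + \frac{- F j + F}{3} = 9 + \frac{F - F j}{3} = 9 - \left(- \frac{F}{3} + \frac{F j}{3}\right) = 9 + \frac{F}{3} - \frac{F j}{3}$)
$m{\left(f \right)} = \frac{3 + f}{2 + f}$
$y{\left(x \right)} = \frac{17}{6} + x$ ($y{\left(x \right)} = 4 - \left(\frac{3 + 4}{2 + 4} - x\right) = 4 - \left(\frac{1}{6} \cdot 7 - x\right) = 4 - \left(\frac{7}{6} - x\right) = 4 + \left(- \frac{7}{6} + x\right) = \frac{17}{6} + x$)
$\left(1868 + 2855\right) + y{\left(Q{\left(-1,-1 \right)} \right)} = \left(1868 + 2855\right) + \left(\frac{17}{6} + \left(9 + \frac{1}{3} \left(-1\right) - \left(- \frac{1}{3}\right) \left(-1\right)\right)\right) = 4723 + \left(\frac{17}{6} - - \frac{25}{3}\right) = 4723 + \left(\frac{17}{6} + \frac{25}{3}\right) = 4723 + \frac{67}{6} = \frac{28405}{6}$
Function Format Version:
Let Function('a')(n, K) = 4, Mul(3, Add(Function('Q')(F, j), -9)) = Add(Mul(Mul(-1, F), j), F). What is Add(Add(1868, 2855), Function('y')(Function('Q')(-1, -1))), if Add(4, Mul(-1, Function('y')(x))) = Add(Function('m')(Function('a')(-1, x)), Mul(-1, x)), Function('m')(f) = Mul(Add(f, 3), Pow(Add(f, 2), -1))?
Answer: Rational(28405, 6) ≈ 4734.2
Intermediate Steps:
Function('Q')(F, j) = Add(9, Mul(Rational(1, 3), F), Mul(Rational(-1, 3), F, j)) (Function('Q')(F, j) = Add(9, Mul(Rational(1, 3), Add(Mul(Mul(-1, F), j), F))) = Add(9, Mul(Rational(1, 3), Add(Mul(-1, F, j), F))) = Add(9, Mul(Rational(1, 3), Add(F, Mul(-1, F, j)))) = Add(9, Add(Mul(Rational(1, 3), F), Mul(Rational(-1, 3), F, j))) = Add(9, Mul(Rational(1, 3), F), Mul(Rational(-1, 3), F, j)))
Function('m')(f) = Mul(Pow(Add(2, f), -1), Add(3, f)) (Function('m')(f) = Mul(Add(3, f), Pow(Add(2, f), -1)) = Mul(Pow(Add(2, f), -1), Add(3, f)))
Function('y')(x) = Add(Rational(17, 6), x) (Function('y')(x) = Add(4, Mul(-1, Add(Mul(Pow(Add(2, 4), -1), Add(3, 4)), Mul(-1, x)))) = Add(4, Mul(-1, Add(Mul(Pow(6, -1), 7), Mul(-1, x)))) = Add(4, Mul(-1, Add(Mul(Rational(1, 6), 7), Mul(-1, x)))) = Add(4, Mul(-1, Add(Rational(7, 6), Mul(-1, x)))) = Add(4, Add(Rational(-7, 6), x)) = Add(Rational(17, 6), x))
Add(Add(1868, 2855), Function('y')(Function('Q')(-1, -1))) = Add(Add(1868, 2855), Add(Rational(17, 6), Add(9, Mul(Rational(1, 3), -1), Mul(Rational(-1, 3), -1, -1)))) = Add(4723, Add(Rational(17, 6), Add(9, Rational(-1, 3), Rational(-1, 3)))) = Add(4723, Add(Rational(17, 6), Rational(25, 3))) = Add(4723, Rational(67, 6)) = Rational(28405, 6)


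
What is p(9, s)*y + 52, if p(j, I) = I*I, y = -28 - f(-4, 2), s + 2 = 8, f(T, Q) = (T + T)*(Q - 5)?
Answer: -1820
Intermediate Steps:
f(T, Q) = 2*T*(-5 + Q) (f(T, Q) = (2*T)*(-5 + Q) = 2*T*(-5 + Q))
s = 6 (s = -2 + 8 = 6)
y = -52 (y = -28 - 2*(-4)*(-5 + 2) = -28 - 2*(-4)*(-3) = -28 - 1*24 = -28 - 24 = -52)
p(j, I) = I²
p(9, s)*y + 52 = 6²*(-52) + 52 = 36*(-52) + 52 = -1872 + 52 = -1820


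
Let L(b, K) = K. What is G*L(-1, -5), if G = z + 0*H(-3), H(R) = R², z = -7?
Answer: 35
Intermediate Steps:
G = -7 (G = -7 + 0*(-3)² = -7 + 0*9 = -7 + 0 = -7)
G*L(-1, -5) = -7*(-5) = 35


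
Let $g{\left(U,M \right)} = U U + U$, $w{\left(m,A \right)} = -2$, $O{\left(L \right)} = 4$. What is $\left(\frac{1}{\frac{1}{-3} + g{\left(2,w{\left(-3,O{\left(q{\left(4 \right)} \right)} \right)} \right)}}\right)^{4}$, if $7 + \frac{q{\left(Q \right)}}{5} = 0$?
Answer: $\frac{81}{83521} \approx 0.00096982$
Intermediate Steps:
$q{\left(Q \right)} = -35$ ($q{\left(Q \right)} = -35 + 5 \cdot 0 = -35 + 0 = -35$)
$g{\left(U,M \right)} = U + U^{2}$ ($g{\left(U,M \right)} = U^{2} + U = U + U^{2}$)
$\left(\frac{1}{\frac{1}{-3} + g{\left(2,w{\left(-3,O{\left(q{\left(4 \right)} \right)} \right)} \right)}}\right)^{4} = \left(\frac{1}{\frac{1}{-3} + 2 \left(1 + 2\right)}\right)^{4} = \left(\frac{1}{- \frac{1}{3} + 2 \cdot 3}\right)^{4} = \left(\frac{1}{- \frac{1}{3} + 6}\right)^{4} = \left(\frac{1}{\frac{17}{3}}\right)^{4} = \left(\frac{3}{17}\right)^{4} = \frac{81}{83521}$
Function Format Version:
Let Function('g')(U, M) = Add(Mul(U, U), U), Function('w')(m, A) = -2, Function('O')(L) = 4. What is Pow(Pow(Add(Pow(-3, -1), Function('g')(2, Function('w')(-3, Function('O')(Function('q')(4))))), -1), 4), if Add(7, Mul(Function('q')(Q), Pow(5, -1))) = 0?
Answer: Rational(81, 83521) ≈ 0.00096982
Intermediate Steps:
Function('q')(Q) = -35 (Function('q')(Q) = Add(-35, Mul(5, 0)) = Add(-35, 0) = -35)
Function('g')(U, M) = Add(U, Pow(U, 2)) (Function('g')(U, M) = Add(Pow(U, 2), U) = Add(U, Pow(U, 2)))
Pow(Pow(Add(Pow(-3, -1), Function('g')(2, Function('w')(-3, Function('O')(Function('q')(4))))), -1), 4) = Pow(Pow(Add(Pow(-3, -1), Mul(2, Add(1, 2))), -1), 4) = Pow(Pow(Add(Rational(-1, 3), Mul(2, 3)), -1), 4) = Pow(Pow(Add(Rational(-1, 3), 6), -1), 4) = Pow(Pow(Rational(17, 3), -1), 4) = Pow(Rational(3, 17), 4) = Rational(81, 83521)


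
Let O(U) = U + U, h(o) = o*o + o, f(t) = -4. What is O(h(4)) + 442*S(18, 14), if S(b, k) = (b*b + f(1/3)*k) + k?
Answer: 124684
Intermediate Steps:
h(o) = o + o² (h(o) = o² + o = o + o²)
S(b, k) = b² - 3*k (S(b, k) = (b*b - 4*k) + k = (b² - 4*k) + k = b² - 3*k)
O(U) = 2*U
O(h(4)) + 442*S(18, 14) = 2*(4*(1 + 4)) + 442*(18² - 3*14) = 2*(4*5) + 442*(324 - 42) = 2*20 + 442*282 = 40 + 124644 = 124684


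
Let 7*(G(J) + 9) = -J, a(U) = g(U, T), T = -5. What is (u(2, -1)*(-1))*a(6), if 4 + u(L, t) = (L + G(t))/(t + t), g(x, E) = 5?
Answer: 20/7 ≈ 2.8571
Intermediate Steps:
a(U) = 5
G(J) = -9 - J/7 (G(J) = -9 + (-J)/7 = -9 - J/7)
u(L, t) = -4 + (-9 + L - t/7)/(2*t) (u(L, t) = -4 + (L + (-9 - t/7))/(t + t) = -4 + (-9 + L - t/7)/((2*t)) = -4 + (-9 + L - t/7)*(1/(2*t)) = -4 + (-9 + L - t/7)/(2*t))
(u(2, -1)*(-1))*a(6) = (((1/14)*(-63 - 57*(-1) + 7*2)/(-1))*(-1))*5 = (((1/14)*(-1)*(-63 + 57 + 14))*(-1))*5 = (((1/14)*(-1)*8)*(-1))*5 = -4/7*(-1)*5 = (4/7)*5 = 20/7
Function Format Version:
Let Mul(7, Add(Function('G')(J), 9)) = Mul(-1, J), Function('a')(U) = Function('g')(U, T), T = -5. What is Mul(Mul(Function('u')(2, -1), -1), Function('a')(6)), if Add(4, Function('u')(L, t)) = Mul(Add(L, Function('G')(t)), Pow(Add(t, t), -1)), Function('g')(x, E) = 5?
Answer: Rational(20, 7) ≈ 2.8571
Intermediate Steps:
Function('a')(U) = 5
Function('G')(J) = Add(-9, Mul(Rational(-1, 7), J)) (Function('G')(J) = Add(-9, Mul(Rational(1, 7), Mul(-1, J))) = Add(-9, Mul(Rational(-1, 7), J)))
Function('u')(L, t) = Add(-4, Mul(Rational(1, 2), Pow(t, -1), Add(-9, L, Mul(Rational(-1, 7), t)))) (Function('u')(L, t) = Add(-4, Mul(Add(L, Add(-9, Mul(Rational(-1, 7), t))), Pow(Add(t, t), -1))) = Add(-4, Mul(Add(-9, L, Mul(Rational(-1, 7), t)), Pow(Mul(2, t), -1))) = Add(-4, Mul(Add(-9, L, Mul(Rational(-1, 7), t)), Mul(Rational(1, 2), Pow(t, -1)))) = Add(-4, Mul(Rational(1, 2), Pow(t, -1), Add(-9, L, Mul(Rational(-1, 7), t)))))
Mul(Mul(Function('u')(2, -1), -1), Function('a')(6)) = Mul(Mul(Mul(Rational(1, 14), Pow(-1, -1), Add(-63, Mul(-57, -1), Mul(7, 2))), -1), 5) = Mul(Mul(Mul(Rational(1, 14), -1, Add(-63, 57, 14)), -1), 5) = Mul(Mul(Mul(Rational(1, 14), -1, 8), -1), 5) = Mul(Mul(Rational(-4, 7), -1), 5) = Mul(Rational(4, 7), 5) = Rational(20, 7)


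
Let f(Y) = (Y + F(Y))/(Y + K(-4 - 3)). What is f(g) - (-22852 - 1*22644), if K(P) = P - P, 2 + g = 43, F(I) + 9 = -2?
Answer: 1865366/41 ≈ 45497.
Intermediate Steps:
F(I) = -11 (F(I) = -9 - 2 = -11)
g = 41 (g = -2 + 43 = 41)
K(P) = 0
f(Y) = (-11 + Y)/Y (f(Y) = (Y - 11)/(Y + 0) = (-11 + Y)/Y)
f(g) - (-22852 - 1*22644) = (-11 + 41)/41 - (-22852 - 1*22644) = (1/41)*30 - (-22852 - 22644) = 30/41 - 1*(-45496) = 30/41 + 45496 = 1865366/41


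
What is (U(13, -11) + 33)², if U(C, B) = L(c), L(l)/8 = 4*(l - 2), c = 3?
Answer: 4225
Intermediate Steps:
L(l) = -64 + 32*l (L(l) = 8*(4*(l - 2)) = 8*(4*(-2 + l)) = 8*(-8 + 4*l) = -64 + 32*l)
U(C, B) = 32 (U(C, B) = -64 + 32*3 = -64 + 96 = 32)
(U(13, -11) + 33)² = (32 + 33)² = 65² = 4225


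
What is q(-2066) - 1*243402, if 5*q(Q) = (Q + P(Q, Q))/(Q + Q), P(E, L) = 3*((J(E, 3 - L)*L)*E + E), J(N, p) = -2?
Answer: -242162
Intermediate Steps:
P(E, L) = 3*E - 6*E*L (P(E, L) = 3*((-2*L)*E + E) = 3*(-2*E*L + E) = 3*(E - 2*E*L) = 3*E - 6*E*L)
q(Q) = (Q + 3*Q*(1 - 2*Q))/(10*Q) (q(Q) = ((Q + 3*Q*(1 - 2*Q))/(Q + Q))/5 = ((Q + 3*Q*(1 - 2*Q))/((2*Q)))/5 = ((Q + 3*Q*(1 - 2*Q))*(1/(2*Q)))/5 = ((Q + 3*Q*(1 - 2*Q))/(2*Q))/5 = (Q + 3*Q*(1 - 2*Q))/(10*Q))
q(-2066) - 1*243402 = (⅖ - ⅗*(-2066)) - 1*243402 = (⅖ + 6198/5) - 243402 = 1240 - 243402 = -242162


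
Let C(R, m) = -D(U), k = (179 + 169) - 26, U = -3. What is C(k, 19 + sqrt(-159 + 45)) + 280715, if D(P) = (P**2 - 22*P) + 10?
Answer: 280630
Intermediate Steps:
k = 322 (k = 348 - 26 = 322)
D(P) = 10 + P**2 - 22*P
C(R, m) = -85 (C(R, m) = -(10 + (-3)**2 - 22*(-3)) = -(10 + 9 + 66) = -1*85 = -85)
C(k, 19 + sqrt(-159 + 45)) + 280715 = -85 + 280715 = 280630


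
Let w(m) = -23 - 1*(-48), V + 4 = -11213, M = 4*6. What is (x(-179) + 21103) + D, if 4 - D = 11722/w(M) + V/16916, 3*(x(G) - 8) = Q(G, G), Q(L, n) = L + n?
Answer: 26043175519/1268700 ≈ 20527.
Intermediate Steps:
M = 24
V = -11217 (V = -4 - 11213 = -11217)
x(G) = 8 + 2*G/3 (x(G) = 8 + (G + G)/3 = 8 + (2*G)/3 = 8 + 2*G/3)
w(m) = 25 (w(m) = -23 + 48 = 25)
D = -196317327/422900 (D = 4 - (11722/25 - 11217/16916) = 4 - 1*198008927/422900 = 4 - 198008927/422900 = -196317327/422900 ≈ -464.22)
(x(-179) + 21103) + D = ((8 + (⅔)*(-179)) + 21103) - 196317327/422900 = ((8 - 358/3) + 21103) - 196317327/422900 = (-334/3 + 21103) - 196317327/422900 = 62975/3 - 196317327/422900 = 26043175519/1268700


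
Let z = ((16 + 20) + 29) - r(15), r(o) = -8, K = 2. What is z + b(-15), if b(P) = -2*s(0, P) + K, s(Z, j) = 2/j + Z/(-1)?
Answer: 1129/15 ≈ 75.267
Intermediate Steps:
s(Z, j) = -Z + 2/j (s(Z, j) = 2/j + Z*(-1) = 2/j - Z = -Z + 2/j)
b(P) = 2 - 4/P (b(P) = -2*(-1*0 + 2/P) + 2 = -2*(0 + 2/P) + 2 = -4/P + 2 = 2 - 4/P)
z = 73 (z = ((16 + 20) + 29) - 1*(-8) = (36 + 29) + 8 = 65 + 8 = 73)
z + b(-15) = 73 + (2 - 4/(-15)) = 73 + (2 - 4*(-1/15)) = 73 + (2 + 4/15) = 73 + 34/15 = 1129/15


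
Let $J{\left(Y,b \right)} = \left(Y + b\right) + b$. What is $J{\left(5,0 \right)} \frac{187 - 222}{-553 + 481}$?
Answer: $\frac{175}{72} \approx 2.4306$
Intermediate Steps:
$J{\left(Y,b \right)} = Y + 2 b$
$J{\left(5,0 \right)} \frac{187 - 222}{-553 + 481} = \left(5 + 2 \cdot 0\right) \frac{187 - 222}{-553 + 481} = \left(5 + 0\right) \left(- \frac{35}{-72}\right) = 5 \left(\left(-35\right) \left(- \frac{1}{72}\right)\right) = 5 \cdot \frac{35}{72} = \frac{175}{72}$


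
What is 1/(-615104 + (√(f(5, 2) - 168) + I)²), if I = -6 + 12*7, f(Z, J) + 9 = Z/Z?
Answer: -I/(624*√11 + 609196*I) ≈ -1.6415e-6 - 5.5765e-9*I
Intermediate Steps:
f(Z, J) = -8 (f(Z, J) = -9 + Z/Z = -9 + 1 = -8)
I = 78 (I = -6 + 84 = 78)
1/(-615104 + (√(f(5, 2) - 168) + I)²) = 1/(-615104 + (√(-8 - 168) + 78)²) = 1/(-615104 + (√(-176) + 78)²) = 1/(-615104 + (4*I*√11 + 78)²) = 1/(-615104 + (78 + 4*I*√11)²)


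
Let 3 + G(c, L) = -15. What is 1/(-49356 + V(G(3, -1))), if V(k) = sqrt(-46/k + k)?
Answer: -444204/21924132763 - 3*I*sqrt(139)/21924132763 ≈ -2.0261e-5 - 1.6133e-9*I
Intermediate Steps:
G(c, L) = -18 (G(c, L) = -3 - 15 = -18)
V(k) = sqrt(k - 46/k)
1/(-49356 + V(G(3, -1))) = 1/(-49356 + sqrt(-18 - 46/(-18))) = 1/(-49356 + sqrt(-18 - 46*(-1/18))) = 1/(-49356 + sqrt(-18 + 23/9)) = 1/(-49356 + sqrt(-139/9)) = 1/(-49356 + I*sqrt(139)/3)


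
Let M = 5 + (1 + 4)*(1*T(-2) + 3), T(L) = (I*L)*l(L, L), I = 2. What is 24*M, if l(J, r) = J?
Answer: 1440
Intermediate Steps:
T(L) = 2*L**2 (T(L) = (2*L)*L = 2*L**2)
M = 60 (M = 5 + (1 + 4)*(1*(2*(-2)**2) + 3) = 5 + 5*(1*(2*4) + 3) = 5 + 5*(1*8 + 3) = 5 + 5*(8 + 3) = 5 + 5*11 = 5 + 55 = 60)
24*M = 24*60 = 1440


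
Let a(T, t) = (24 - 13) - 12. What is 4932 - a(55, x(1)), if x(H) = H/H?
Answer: 4933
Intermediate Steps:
x(H) = 1
a(T, t) = -1 (a(T, t) = 11 - 12 = -1)
4932 - a(55, x(1)) = 4932 - 1*(-1) = 4932 + 1 = 4933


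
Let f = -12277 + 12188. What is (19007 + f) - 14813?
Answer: 4105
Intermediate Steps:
f = -89
(19007 + f) - 14813 = (19007 - 89) - 14813 = 18918 - 14813 = 4105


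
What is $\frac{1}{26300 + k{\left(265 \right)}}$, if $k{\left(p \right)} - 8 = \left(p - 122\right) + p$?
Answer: $\frac{1}{26716} \approx 3.7431 \cdot 10^{-5}$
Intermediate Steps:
$k{\left(p \right)} = -114 + 2 p$ ($k{\left(p \right)} = 8 + \left(\left(p - 122\right) + p\right) = 8 + \left(\left(-122 + p\right) + p\right) = 8 + \left(-122 + 2 p\right) = -114 + 2 p$)
$\frac{1}{26300 + k{\left(265 \right)}} = \frac{1}{26300 + \left(-114 + 2 \cdot 265\right)} = \frac{1}{26300 + \left(-114 + 530\right)} = \frac{1}{26300 + 416} = \frac{1}{26716}$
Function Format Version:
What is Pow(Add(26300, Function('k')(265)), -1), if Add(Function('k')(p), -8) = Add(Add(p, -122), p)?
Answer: Rational(1, 26716) ≈ 3.7431e-5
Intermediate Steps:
Function('k')(p) = Add(-114, Mul(2, p)) (Function('k')(p) = Add(8, Add(Add(p, -122), p)) = Add(8, Add(Add(-122, p), p)) = Add(8, Add(-122, Mul(2, p))) = Add(-114, Mul(2, p)))
Pow(Add(26300, Function('k')(265)), -1) = Pow(Add(26300, Add(-114, Mul(2, 265))), -1) = Pow(Add(26300, Add(-114, 530)), -1) = Pow(Add(26300, 416), -1) = Pow(26716, -1) = Rational(1, 26716)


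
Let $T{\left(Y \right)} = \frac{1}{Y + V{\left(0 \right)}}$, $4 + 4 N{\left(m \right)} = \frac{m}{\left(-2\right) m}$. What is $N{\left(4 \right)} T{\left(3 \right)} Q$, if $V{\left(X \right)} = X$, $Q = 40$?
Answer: $-15$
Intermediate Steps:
$N{\left(m \right)} = - \frac{9}{8}$ ($N{\left(m \right)} = -1 + \frac{m \frac{1}{\left(-2\right) m}}{4} = -1 + \frac{m \left(- \frac{1}{2 m}\right)}{4} = -1 + \frac{1}{4} \left(- \frac{1}{2}\right) = -1 - \frac{1}{8} = - \frac{9}{8}$)
$T{\left(Y \right)} = \frac{1}{Y}$ ($T{\left(Y \right)} = \frac{1}{Y + 0} = \frac{1}{Y}$)
$N{\left(4 \right)} T{\left(3 \right)} Q = - \frac{9}{8 \cdot 3} \cdot 40 = \left(- \frac{9}{8}\right) \frac{1}{3} \cdot 40 = \left(- \frac{3}{8}\right) 40 = -15$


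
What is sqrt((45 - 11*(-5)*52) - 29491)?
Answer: 3*I*sqrt(2954) ≈ 163.05*I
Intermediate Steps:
sqrt((45 - 11*(-5)*52) - 29491) = sqrt((45 + 55*52) - 29491) = sqrt((45 + 2860) - 29491) = sqrt(2905 - 29491) = sqrt(-26586) = 3*I*sqrt(2954)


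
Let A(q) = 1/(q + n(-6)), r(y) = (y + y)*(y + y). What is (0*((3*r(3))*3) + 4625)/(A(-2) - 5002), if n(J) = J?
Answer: -37000/40017 ≈ -0.92461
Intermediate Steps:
r(y) = 4*y² (r(y) = (2*y)*(2*y) = 4*y²)
A(q) = 1/(-6 + q) (A(q) = 1/(q - 6) = 1/(-6 + q))
(0*((3*r(3))*3) + 4625)/(A(-2) - 5002) = (0*((3*(4*3²))*3) + 4625)/(1/(-6 - 2) - 5002) = (0*((3*(4*9))*3) + 4625)/(1/(-8) - 5002) = (0*((3*36)*3) + 4625)/(-⅛ - 5002) = (0*(108*3) + 4625)/(-40017/8) = (0*324 + 4625)*(-8/40017) = (0 + 4625)*(-8/40017) = 4625*(-8/40017) = -37000/40017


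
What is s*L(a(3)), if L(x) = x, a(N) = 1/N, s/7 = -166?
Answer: -1162/3 ≈ -387.33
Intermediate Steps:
s = -1162 (s = 7*(-166) = -1162)
s*L(a(3)) = -1162/3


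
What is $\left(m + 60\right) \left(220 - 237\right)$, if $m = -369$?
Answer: $5253$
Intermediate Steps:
$\left(m + 60\right) \left(220 - 237\right) = \left(-369 + 60\right) \left(220 - 237\right) = \left(-309\right) \left(-17\right) = 5253$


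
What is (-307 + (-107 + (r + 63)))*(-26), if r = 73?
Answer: 7228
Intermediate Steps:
(-307 + (-107 + (r + 63)))*(-26) = (-307 + (-107 + (73 + 63)))*(-26) = (-307 + (-107 + 136))*(-26) = (-307 + 29)*(-26) = -278*(-26) = 7228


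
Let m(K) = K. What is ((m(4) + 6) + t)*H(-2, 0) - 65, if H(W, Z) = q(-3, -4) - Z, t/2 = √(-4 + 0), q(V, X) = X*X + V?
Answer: 65 + 52*I ≈ 65.0 + 52.0*I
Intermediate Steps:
q(V, X) = V + X² (q(V, X) = X² + V = V + X²)
t = 4*I (t = 2*√(-4 + 0) = 2*√(-4) = 2*(2*I) = 4*I ≈ 4.0*I)
H(W, Z) = 13 - Z (H(W, Z) = (-3 + (-4)²) - Z = (-3 + 16) - Z = 13 - Z)
((m(4) + 6) + t)*H(-2, 0) - 65 = ((4 + 6) + 4*I)*(13 - 1*0) - 65 = (10 + 4*I)*(13 + 0) - 65 = (10 + 4*I)*13 - 65 = (130 + 52*I) - 65 = 65 + 52*I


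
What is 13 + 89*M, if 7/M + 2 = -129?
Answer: 1080/131 ≈ 8.2443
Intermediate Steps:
M = -7/131 (M = 7/(-2 - 129) = 7/(-131) = 7*(-1/131) = -7/131 ≈ -0.053435)
13 + 89*M = 13 + 89*(-7/131) = 13 - 623/131 = 1080/131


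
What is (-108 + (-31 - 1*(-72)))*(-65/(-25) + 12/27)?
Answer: -9179/45 ≈ -203.98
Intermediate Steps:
(-108 + (-31 - 1*(-72)))*(-65/(-25) + 12/27) = (-108 + (-31 + 72))*(-65*(-1/25) + 12*(1/27)) = (-108 + 41)*(13/5 + 4/9) = -67*137/45 = -9179/45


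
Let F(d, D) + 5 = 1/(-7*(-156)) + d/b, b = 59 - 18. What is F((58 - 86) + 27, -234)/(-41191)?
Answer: 224911/1844203452 ≈ 0.00012196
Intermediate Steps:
b = 41
F(d, D) = -5459/1092 + d/41 (F(d, D) = -5 + (1/(-7*(-156)) + d/41) = -5 + (-1/7*(-1/156) + d*(1/41)) = -5 + (1/1092 + d/41) = -5459/1092 + d/41)
F((58 - 86) + 27, -234)/(-41191) = (-5459/1092 + ((58 - 86) + 27)/41)/(-41191) = (-5459/1092 + (-28 + 27)/41)*(-1/41191) = (-5459/1092 + (1/41)*(-1))*(-1/41191) = (-5459/1092 - 1/41)*(-1/41191) = -224911/44772*(-1/41191) = 224911/1844203452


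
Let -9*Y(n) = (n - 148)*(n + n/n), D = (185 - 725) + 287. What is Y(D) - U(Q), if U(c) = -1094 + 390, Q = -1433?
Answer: -10524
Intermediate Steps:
D = -253 (D = -540 + 287 = -253)
U(c) = -704
Y(n) = -(1 + n)*(-148 + n)/9 (Y(n) = -(n - 148)*(n + n/n)/9 = -(-148 + n)*(n + 1)/9 = -(-148 + n)*(1 + n)/9 = -(1 + n)*(-148 + n)/9)
Y(D) - U(Q) = (148/9 - ⅑*(-253)² + (49/3)*(-253)) - 1*(-704) = (148/9 - ⅑*64009 - 12397/3) + 704 = (148/9 - 64009/9 - 12397/3) + 704 = -11228 + 704 = -10524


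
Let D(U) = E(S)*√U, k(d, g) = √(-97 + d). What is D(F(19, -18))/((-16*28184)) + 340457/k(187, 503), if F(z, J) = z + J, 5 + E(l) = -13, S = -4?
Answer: 9/225472 + 340457*√10/30 ≈ 35887.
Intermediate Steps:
E(l) = -18 (E(l) = -5 - 13 = -18)
F(z, J) = J + z
D(U) = -18*√U
D(F(19, -18))/((-16*28184)) + 340457/k(187, 503) = (-18*√(-18 + 19))/((-16*28184)) + 340457/(√(-97 + 187)) = -18*√1/(-450944) + 340457/(√90) = -18*1*(-1/450944) + 340457/((3*√10)) = -18*(-1/450944) + 340457*(√10/30) = 9/225472 + 340457*√10/30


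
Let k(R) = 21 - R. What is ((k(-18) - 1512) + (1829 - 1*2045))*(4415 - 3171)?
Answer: -2101116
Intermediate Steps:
((k(-18) - 1512) + (1829 - 1*2045))*(4415 - 3171) = (((21 - 1*(-18)) - 1512) + (1829 - 1*2045))*(4415 - 3171) = (((21 + 18) - 1512) + (1829 - 2045))*1244 = ((39 - 1512) - 216)*1244 = (-1473 - 216)*1244 = -1689*1244 = -2101116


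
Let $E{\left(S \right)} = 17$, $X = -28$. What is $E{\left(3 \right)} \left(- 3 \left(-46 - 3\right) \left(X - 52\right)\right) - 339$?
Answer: $-200259$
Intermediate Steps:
$E{\left(3 \right)} \left(- 3 \left(-46 - 3\right) \left(X - 52\right)\right) - 339 = 17 \left(- 3 \left(-46 - 3\right) \left(-28 - 52\right)\right) - 339 = 17 \left(- 3 \left(\left(-49\right) \left(-80\right)\right)\right) - 339 = 17 \left(\left(-3\right) 3920\right) - 339 = 17 \left(-11760\right) - 339 = -199920 - 339 = -200259$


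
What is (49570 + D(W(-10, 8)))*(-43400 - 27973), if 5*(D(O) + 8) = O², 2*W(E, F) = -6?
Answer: -17687585487/5 ≈ -3.5375e+9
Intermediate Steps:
W(E, F) = -3 (W(E, F) = (½)*(-6) = -3)
D(O) = -8 + O²/5
(49570 + D(W(-10, 8)))*(-43400 - 27973) = (49570 + (-8 + (⅕)*(-3)²))*(-43400 - 27973) = (49570 + (-8 + (⅕)*9))*(-71373) = (49570 + (-8 + 9/5))*(-71373) = (49570 - 31/5)*(-71373) = (247819/5)*(-71373) = -17687585487/5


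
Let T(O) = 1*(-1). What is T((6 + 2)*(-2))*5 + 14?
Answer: 9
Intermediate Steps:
T(O) = -1
T((6 + 2)*(-2))*5 + 14 = -1*5 + 14 = -5 + 14 = 9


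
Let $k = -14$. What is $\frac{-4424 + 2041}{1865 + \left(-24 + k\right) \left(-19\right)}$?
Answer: $- \frac{2383}{2587} \approx -0.92114$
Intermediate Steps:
$\frac{-4424 + 2041}{1865 + \left(-24 + k\right) \left(-19\right)} = \frac{-4424 + 2041}{1865 + \left(-24 - 14\right) \left(-19\right)} = - \frac{2383}{1865 - -722} = - \frac{2383}{1865 + 722} = - \frac{2383}{2587}$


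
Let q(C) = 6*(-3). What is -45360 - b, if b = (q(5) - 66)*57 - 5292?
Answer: -35280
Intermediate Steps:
q(C) = -18
b = -10080 (b = (-18 - 66)*57 - 5292 = -84*57 - 5292 = -4788 - 5292 = -10080)
-45360 - b = -45360 - 1*(-10080) = -45360 + 10080 = -35280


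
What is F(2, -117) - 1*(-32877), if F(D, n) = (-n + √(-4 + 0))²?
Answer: 46562 + 468*I ≈ 46562.0 + 468.0*I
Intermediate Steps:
F(D, n) = (-n + 2*I)² (F(D, n) = (-n + √(-4))² = (-n + 2*I)²)
F(2, -117) - 1*(-32877) = (-117 - 2*I)² - 1*(-32877) = (-117 - 2*I)² + 32877 = 32877 + (-117 - 2*I)²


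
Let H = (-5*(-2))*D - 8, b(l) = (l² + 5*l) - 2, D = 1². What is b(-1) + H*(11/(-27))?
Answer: -184/27 ≈ -6.8148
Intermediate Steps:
D = 1
b(l) = -2 + l² + 5*l
H = 2 (H = -5*(-2)*1 - 8 = 10*1 - 8 = 10 - 8 = 2)
b(-1) + H*(11/(-27)) = (-2 + (-1)² + 5*(-1)) + 2*(11/(-27)) = (-2 + 1 - 5) + 2*(11*(-1/27)) = -6 + 2*(-11/27) = -6 - 22/27 = -184/27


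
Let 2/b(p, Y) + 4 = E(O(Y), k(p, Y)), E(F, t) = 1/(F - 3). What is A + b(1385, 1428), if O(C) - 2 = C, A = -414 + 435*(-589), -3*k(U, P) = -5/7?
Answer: -1464584557/5707 ≈ -2.5663e+5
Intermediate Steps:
k(U, P) = 5/21 (k(U, P) = -(-5)/(3*7) = -⅓*(-5/7) = 5/21)
A = -256629 (A = -414 - 256215 = -256629)
O(C) = 2 + C
E(F, t) = 1/(-3 + F)
b(p, Y) = 2/(-4 + 1/(-1 + Y)) (b(p, Y) = 2/(-4 + 1/(-3 + (2 + Y))) = 2/(-4 + 1/(-1 + Y)))
A + b(1385, 1428) = -256629 + 2*(1 - 1*1428)/(-5 + 4*1428) = -256629 + 2*(1 - 1428)/(-5 + 5712) = -256629 + 2*(-1427)/5707 = -256629 + 2*(1/5707)*(-1427) = -256629 - 2854/5707 = -1464584557/5707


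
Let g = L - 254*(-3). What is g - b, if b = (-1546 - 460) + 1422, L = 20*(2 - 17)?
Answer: 1046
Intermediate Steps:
L = -300 (L = 20*(-15) = -300)
g = 462 (g = -300 - 254*(-3) = -300 - 1*(-762) = -300 + 762 = 462)
b = -584 (b = -2006 + 1422 = -584)
g - b = 462 - 1*(-584) = 462 + 584 = 1046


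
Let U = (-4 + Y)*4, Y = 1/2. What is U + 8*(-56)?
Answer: -462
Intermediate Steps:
Y = ½ ≈ 0.50000
U = -14 (U = (-4 + ½)*4 = -7/2*4 = -14)
U + 8*(-56) = -14 + 8*(-56) = -14 - 448 = -462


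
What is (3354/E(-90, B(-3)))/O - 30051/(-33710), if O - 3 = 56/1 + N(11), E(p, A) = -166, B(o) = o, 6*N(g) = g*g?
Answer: 169114131/265803350 ≈ 0.63624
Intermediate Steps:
N(g) = g**2/6 (N(g) = (g*g)/6 = g**2/6)
O = 475/6 (O = 3 + (56/1 + (1/6)*11**2) = 3 + (56*1 + (1/6)*121) = 3 + (56 + 121/6) = 3 + 457/6 = 475/6 ≈ 79.167)
(3354/E(-90, B(-3)))/O - 30051/(-33710) = (3354/(-166))/(475/6) - 30051/(-33710) = (3354*(-1/166))*(6/475) - 30051*(-1/33710) = -1677/83*6/475 + 30051/33710 = -10062/39425 + 30051/33710 = 169114131/265803350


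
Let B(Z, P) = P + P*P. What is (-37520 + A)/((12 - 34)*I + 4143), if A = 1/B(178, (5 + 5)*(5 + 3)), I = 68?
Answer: -243129599/17152560 ≈ -14.175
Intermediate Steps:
B(Z, P) = P + P**2
A = 1/6480 (A = 1/(((5 + 5)*(5 + 3))*(1 + (5 + 5)*(5 + 3))) = 1/((10*8)*(1 + 10*8)) = 1/(80*(1 + 80)) = 1/(80*81) = 1/6480 ≈ 0.00015432)
(-37520 + A)/((12 - 34)*I + 4143) = (-37520 + 1/6480)/((12 - 34)*68 + 4143) = -243129599/(6480*(-22*68 + 4143)) = -243129599/(6480*(-1496 + 4143)) = -243129599/6480/2647 = -243129599/6480*1/2647 = -243129599/17152560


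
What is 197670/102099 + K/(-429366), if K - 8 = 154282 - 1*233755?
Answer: 30995358085/14612613078 ≈ 2.1211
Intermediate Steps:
K = -79465 (K = 8 + (154282 - 1*233755) = 8 + (154282 - 233755) = 8 - 79473 = -79465)
197670/102099 + K/(-429366) = 197670/102099 - 79465/(-429366) = 197670*(1/102099) - 79465*(-1/429366) = 65890/34033 + 79465/429366 = 30995358085/14612613078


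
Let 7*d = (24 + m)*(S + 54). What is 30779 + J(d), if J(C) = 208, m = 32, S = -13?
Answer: 30987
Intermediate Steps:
d = 328 (d = ((24 + 32)*(-13 + 54))/7 = (56*41)/7 = (⅐)*2296 = 328)
30779 + J(d) = 30779 + 208 = 30987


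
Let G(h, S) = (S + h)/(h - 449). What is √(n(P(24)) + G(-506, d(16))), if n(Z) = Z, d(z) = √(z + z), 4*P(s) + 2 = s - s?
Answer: √(108870 - 15280*√2)/1910 ≈ 0.15466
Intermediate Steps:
P(s) = -½ (P(s) = -½ + (s - s)/4 = -½ + (¼)*0 = -½ + 0 = -½)
d(z) = √2*√z (d(z) = √(2*z) = √2*√z)
G(h, S) = (S + h)/(-449 + h)
√(n(P(24)) + G(-506, d(16))) = √(-½ + (√2*√16 - 506)/(-449 - 506)) = √(-½ + (√2*4 - 506)/(-955)) = √(-½ - (4*√2 - 506)/955) = √(-½ - (-506 + 4*√2)/955) = √(-½ + (506/955 - 4*√2/955)) = √(57/1910 - 4*√2/955)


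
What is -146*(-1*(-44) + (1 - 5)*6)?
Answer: -2920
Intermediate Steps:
-146*(-1*(-44) + (1 - 5)*6) = -146*(44 - 4*6) = -146*(44 - 24) = -146*20 = -2920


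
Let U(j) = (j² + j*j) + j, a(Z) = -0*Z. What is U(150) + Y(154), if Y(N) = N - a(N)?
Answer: 45304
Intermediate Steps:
a(Z) = 0 (a(Z) = -5*0 = 0)
U(j) = j + 2*j² (U(j) = (j² + j²) + j = 2*j² + j = j + 2*j²)
Y(N) = N (Y(N) = N - 1*0 = N + 0 = N)
U(150) + Y(154) = 150*(1 + 2*150) + 154 = 150*(1 + 300) + 154 = 150*301 + 154 = 45150 + 154 = 45304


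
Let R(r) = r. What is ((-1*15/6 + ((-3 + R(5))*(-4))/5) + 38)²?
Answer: 114921/100 ≈ 1149.2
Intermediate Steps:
((-1*15/6 + ((-3 + R(5))*(-4))/5) + 38)² = ((-1*15/6 + ((-3 + 5)*(-4))/5) + 38)² = ((-15*⅙ + (2*(-4))*(⅕)) + 38)² = ((-5/2 - 8*⅕) + 38)² = ((-5/2 - 8/5) + 38)² = (-41/10 + 38)² = (339/10)² = 114921/100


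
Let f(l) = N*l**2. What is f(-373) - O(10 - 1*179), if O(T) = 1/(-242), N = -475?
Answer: -15992878549/242 ≈ -6.6086e+7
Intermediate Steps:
O(T) = -1/242
f(l) = -475*l**2
f(-373) - O(10 - 1*179) = -475*(-373)**2 - 1*(-1/242) = -475*139129 + 1/242 = -66086275 + 1/242 = -15992878549/242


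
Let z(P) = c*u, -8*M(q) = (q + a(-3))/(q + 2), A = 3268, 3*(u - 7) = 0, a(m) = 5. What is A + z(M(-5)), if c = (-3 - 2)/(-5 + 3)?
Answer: 6571/2 ≈ 3285.5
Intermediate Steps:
c = 5/2 (c = -5/(-2) = -5*(-½) = 5/2 ≈ 2.5000)
u = 7 (u = 7 + (⅓)*0 = 7 + 0 = 7)
M(q) = -(5 + q)/(8*(2 + q)) (M(q) = -(q + 5)/(8*(q + 2)) = -(5 + q)/(8*(2 + q)))
z(P) = 35/2 (z(P) = (5/2)*7 = 35/2)
A + z(M(-5)) = 3268 + 35/2 = 6571/2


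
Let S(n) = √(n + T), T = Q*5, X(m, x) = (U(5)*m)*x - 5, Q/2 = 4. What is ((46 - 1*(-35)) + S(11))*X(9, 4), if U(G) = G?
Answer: 14175 + 175*√51 ≈ 15425.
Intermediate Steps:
Q = 8 (Q = 2*4 = 8)
X(m, x) = -5 + 5*m*x (X(m, x) = (5*m)*x - 5 = 5*m*x - 5 = -5 + 5*m*x)
T = 40 (T = 8*5 = 40)
S(n) = √(40 + n) (S(n) = √(n + 40) = √(40 + n))
((46 - 1*(-35)) + S(11))*X(9, 4) = ((46 - 1*(-35)) + √(40 + 11))*(-5 + 5*9*4) = ((46 + 35) + √51)*(-5 + 180) = (81 + √51)*175 = 14175 + 175*√51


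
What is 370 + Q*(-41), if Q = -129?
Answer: 5659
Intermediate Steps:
370 + Q*(-41) = 370 - 129*(-41) = 370 + 5289 = 5659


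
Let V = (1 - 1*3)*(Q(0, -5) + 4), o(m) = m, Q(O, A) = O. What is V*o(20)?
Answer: -160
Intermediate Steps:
V = -8 (V = (1 - 1*3)*(0 + 4) = (1 - 3)*4 = -2*4 = -8)
V*o(20) = -8*20 = -160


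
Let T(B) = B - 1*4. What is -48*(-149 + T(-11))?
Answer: 7872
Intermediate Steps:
T(B) = -4 + B (T(B) = B - 4 = -4 + B)
-48*(-149 + T(-11)) = -48*(-149 + (-4 - 11)) = -48*(-149 - 15) = -48*(-164) = 7872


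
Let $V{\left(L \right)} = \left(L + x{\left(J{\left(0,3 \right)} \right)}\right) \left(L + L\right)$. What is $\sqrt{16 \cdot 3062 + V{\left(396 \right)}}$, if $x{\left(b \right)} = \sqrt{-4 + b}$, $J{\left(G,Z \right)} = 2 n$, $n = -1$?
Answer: $2 \sqrt{90656 + 198 i \sqrt{6}} \approx 602.18 + 1.6108 i$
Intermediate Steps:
$J{\left(G,Z \right)} = -2$ ($J{\left(G,Z \right)} = 2 \left(-1\right) = -2$)
$V{\left(L \right)} = 2 L \left(L + i \sqrt{6}\right)$ ($V{\left(L \right)} = \left(L + \sqrt{-4 - 2}\right) \left(L + L\right) = \left(L + \sqrt{-6}\right) 2 L = \left(L + i \sqrt{6}\right) 2 L = 2 L \left(L + i \sqrt{6}\right)$)
$\sqrt{16 \cdot 3062 + V{\left(396 \right)}} = \sqrt{16 \cdot 3062 + 2 \cdot 396 \left(396 + i \sqrt{6}\right)} = \sqrt{48992 + \left(313632 + 792 i \sqrt{6}\right)} = \sqrt{362624 + 792 i \sqrt{6}}$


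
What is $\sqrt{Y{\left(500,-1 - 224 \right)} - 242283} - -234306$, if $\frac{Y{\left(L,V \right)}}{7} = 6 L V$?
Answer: $234306 + i \sqrt{4967283} \approx 2.3431 \cdot 10^{5} + 2228.7 i$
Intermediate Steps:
$Y{\left(L,V \right)} = 42 L V$ ($Y{\left(L,V \right)} = 7 \cdot 6 L V = 42 L V$)
$\sqrt{Y{\left(500,-1 - 224 \right)} - 242283} - -234306 = \sqrt{42 \cdot 500 \left(-1 - 224\right) - 242283} - -234306 = \sqrt{42 \cdot 500 \left(-1 - 224\right) - 242283} + 234306 = \sqrt{42 \cdot 500 \left(-225\right) - 242283} + 234306 = \sqrt{-4725000 - 242283} + 234306 = \sqrt{-4967283} + 234306 = i \sqrt{4967283} + 234306 = 234306 + i \sqrt{4967283}$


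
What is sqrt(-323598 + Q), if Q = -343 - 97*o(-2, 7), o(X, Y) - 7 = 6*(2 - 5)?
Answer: I*sqrt(322874) ≈ 568.22*I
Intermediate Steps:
o(X, Y) = -11 (o(X, Y) = 7 + 6*(2 - 5) = 7 + 6*(-3) = 7 - 18 = -11)
Q = 724 (Q = -343 - 97*(-11) = -343 + 1067 = 724)
sqrt(-323598 + Q) = sqrt(-323598 + 724) = sqrt(-322874) = I*sqrt(322874)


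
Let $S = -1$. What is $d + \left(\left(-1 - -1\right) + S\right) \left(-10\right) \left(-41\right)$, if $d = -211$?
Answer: $-621$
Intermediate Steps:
$d + \left(\left(-1 - -1\right) + S\right) \left(-10\right) \left(-41\right) = -211 + \left(\left(-1 - -1\right) - 1\right) \left(-10\right) \left(-41\right) = -211 + \left(\left(-1 + 1\right) - 1\right) \left(-10\right) \left(-41\right) = -211 + \left(0 - 1\right) \left(-10\right) \left(-41\right) = -211 + \left(-1\right) \left(-10\right) \left(-41\right) = -211 + 10 \left(-41\right) = -211 - 410 = -621$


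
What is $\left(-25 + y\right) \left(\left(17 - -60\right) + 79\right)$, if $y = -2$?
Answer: $-4212$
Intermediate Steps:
$\left(-25 + y\right) \left(\left(17 - -60\right) + 79\right) = \left(-25 - 2\right) \left(\left(17 - -60\right) + 79\right) = - 27 \left(\left(17 + 60\right) + 79\right) = - 27 \left(77 + 79\right) = \left(-27\right) 156 = -4212$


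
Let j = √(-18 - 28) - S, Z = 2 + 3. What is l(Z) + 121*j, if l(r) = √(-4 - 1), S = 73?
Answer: -8833 + I*√5 + 121*I*√46 ≈ -8833.0 + 822.9*I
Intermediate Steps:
Z = 5
l(r) = I*√5 (l(r) = √(-5) = I*√5)
j = -73 + I*√46 (j = √(-18 - 28) - 1*73 = √(-46) - 73 = I*√46 - 73 = -73 + I*√46 ≈ -73.0 + 6.7823*I)
l(Z) + 121*j = I*√5 + 121*(-73 + I*√46) = I*√5 + (-8833 + 121*I*√46) = -8833 + I*√5 + 121*I*√46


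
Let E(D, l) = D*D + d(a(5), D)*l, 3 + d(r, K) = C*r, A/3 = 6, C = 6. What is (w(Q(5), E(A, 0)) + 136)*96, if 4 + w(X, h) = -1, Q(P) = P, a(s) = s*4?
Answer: 12576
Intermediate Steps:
a(s) = 4*s
A = 18 (A = 3*6 = 18)
d(r, K) = -3 + 6*r
E(D, l) = D² + 117*l (E(D, l) = D*D + (-3 + 6*(4*5))*l = D² + (-3 + 6*20)*l = D² + (-3 + 120)*l = D² + 117*l)
w(X, h) = -5 (w(X, h) = -4 - 1 = -5)
(w(Q(5), E(A, 0)) + 136)*96 = (-5 + 136)*96 = 131*96 = 12576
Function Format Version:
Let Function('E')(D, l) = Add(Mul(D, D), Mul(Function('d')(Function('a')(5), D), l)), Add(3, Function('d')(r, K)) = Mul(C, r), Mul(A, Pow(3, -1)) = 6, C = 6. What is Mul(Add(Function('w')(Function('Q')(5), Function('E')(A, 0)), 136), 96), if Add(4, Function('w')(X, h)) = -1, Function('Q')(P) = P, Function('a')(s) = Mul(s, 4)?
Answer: 12576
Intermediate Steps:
Function('a')(s) = Mul(4, s)
A = 18 (A = Mul(3, 6) = 18)
Function('d')(r, K) = Add(-3, Mul(6, r))
Function('E')(D, l) = Add(Pow(D, 2), Mul(117, l)) (Function('E')(D, l) = Add(Mul(D, D), Mul(Add(-3, Mul(6, Mul(4, 5))), l)) = Add(Pow(D, 2), Mul(Add(-3, Mul(6, 20)), l)) = Add(Pow(D, 2), Mul(Add(-3, 120), l)) = Add(Pow(D, 2), Mul(117, l)))
Function('w')(X, h) = -5 (Function('w')(X, h) = Add(-4, -1) = -5)
Mul(Add(Function('w')(Function('Q')(5), Function('E')(A, 0)), 136), 96) = Mul(Add(-5, 136), 96) = Mul(131, 96) = 12576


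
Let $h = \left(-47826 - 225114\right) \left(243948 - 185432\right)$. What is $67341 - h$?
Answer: $15971424381$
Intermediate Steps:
$h = -15971357040$ ($h = \left(-272940\right) 58516 = -15971357040$)
$67341 - h = 67341 - -15971357040 = 67341 + 15971357040 = 15971424381$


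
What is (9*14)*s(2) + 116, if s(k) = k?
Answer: 368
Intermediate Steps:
(9*14)*s(2) + 116 = (9*14)*2 + 116 = 126*2 + 116 = 252 + 116 = 368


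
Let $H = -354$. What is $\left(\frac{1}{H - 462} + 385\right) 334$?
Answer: $\frac{52464553}{408} \approx 1.2859 \cdot 10^{5}$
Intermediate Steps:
$\left(\frac{1}{H - 462} + 385\right) 334 = \left(\frac{1}{-354 - 462} + 385\right) 334 = \left(\frac{1}{-816} + 385\right) 334 = \left(- \frac{1}{816} + 385\right) 334 = \frac{314159}{816} \cdot 334 = \frac{52464553}{408}$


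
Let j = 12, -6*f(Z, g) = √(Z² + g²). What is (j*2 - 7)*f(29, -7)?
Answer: -17*√890/6 ≈ -84.526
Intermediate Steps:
f(Z, g) = -√(Z² + g²)/6
(j*2 - 7)*f(29, -7) = (12*2 - 7)*(-√(29² + (-7)²)/6) = (24 - 7)*(-√(841 + 49)/6) = 17*(-√890/6) = -17*√890/6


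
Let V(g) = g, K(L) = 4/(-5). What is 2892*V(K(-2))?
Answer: -11568/5 ≈ -2313.6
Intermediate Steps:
K(L) = -⅘ (K(L) = 4*(-⅕) = -⅘)
2892*V(K(-2)) = 2892*(-⅘) = -11568/5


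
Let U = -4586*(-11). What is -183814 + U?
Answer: -133368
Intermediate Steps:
U = 50446
-183814 + U = -183814 + 50446 = -133368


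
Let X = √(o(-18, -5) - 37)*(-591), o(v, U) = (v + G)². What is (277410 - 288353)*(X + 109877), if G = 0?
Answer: -1202384011 + 6467313*√287 ≈ -1.0928e+9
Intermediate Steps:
o(v, U) = v² (o(v, U) = (v + 0)² = v²)
X = -591*√287 (X = √((-18)² - 37)*(-591) = √(324 - 37)*(-591) = √287*(-591) = -591*√287 ≈ -10012.)
(277410 - 288353)*(X + 109877) = (277410 - 288353)*(-591*√287 + 109877) = -10943*(109877 - 591*√287) = -1202384011 + 6467313*√287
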